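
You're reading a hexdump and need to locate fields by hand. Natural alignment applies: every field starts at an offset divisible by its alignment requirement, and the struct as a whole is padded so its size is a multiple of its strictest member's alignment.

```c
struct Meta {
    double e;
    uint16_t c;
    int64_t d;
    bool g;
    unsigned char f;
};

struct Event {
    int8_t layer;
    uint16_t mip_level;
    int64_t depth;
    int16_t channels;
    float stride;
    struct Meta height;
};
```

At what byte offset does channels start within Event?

Meta: @0: e [8B, align 8] → 8; @8: c [2B, align 2] → 10; +6 pad (align 8); @16: d [8B, align 8] → 24; @24: g [1B, align 1] → 25; @25: f [1B, align 1] → 26; +6 tail pad (align 8); size 32, align 8
@0: layer [1B, align 1] → 1
+1 pad (align 2)
@2: mip_level [2B, align 2] → 4
+4 pad (align 8)
@8: depth [8B, align 8] → 16
@16: channels [2B, align 2] → 18

16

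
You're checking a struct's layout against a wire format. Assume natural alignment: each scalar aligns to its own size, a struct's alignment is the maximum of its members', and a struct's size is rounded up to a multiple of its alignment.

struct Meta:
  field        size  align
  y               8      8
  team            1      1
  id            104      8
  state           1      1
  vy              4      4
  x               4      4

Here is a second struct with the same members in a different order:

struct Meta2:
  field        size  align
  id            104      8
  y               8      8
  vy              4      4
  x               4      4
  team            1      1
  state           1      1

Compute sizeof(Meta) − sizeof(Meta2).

@0: y [8B, align 8] → 8
@8: team [1B, align 1] → 9
+7 pad (align 8)
@16: id [104B, align 8] → 120
@120: state [1B, align 1] → 121
+3 pad (align 4)
@124: vy [4B, align 4] → 128
@128: x [4B, align 4] → 132
+4 tail pad (align 8)
size 136, align 8
— Meta2 —
@0: id [104B, align 8] → 104
@104: y [8B, align 8] → 112
@112: vy [4B, align 4] → 116
@116: x [4B, align 4] → 120
@120: team [1B, align 1] → 121
@121: state [1B, align 1] → 122
+6 tail pad (align 8)
size 128, align 8
136 − 128 = 8

8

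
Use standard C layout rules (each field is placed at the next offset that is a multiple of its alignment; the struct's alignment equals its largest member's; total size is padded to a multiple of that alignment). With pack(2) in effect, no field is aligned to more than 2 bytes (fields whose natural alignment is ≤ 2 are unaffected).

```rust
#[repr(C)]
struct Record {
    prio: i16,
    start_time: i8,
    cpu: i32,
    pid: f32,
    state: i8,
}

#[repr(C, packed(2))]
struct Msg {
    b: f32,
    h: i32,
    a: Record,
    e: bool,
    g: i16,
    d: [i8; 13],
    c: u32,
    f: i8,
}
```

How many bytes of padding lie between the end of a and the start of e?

Record: 0..2  prio  (2B, 2-aligned); 2..3  start_time  (1B, 1-aligned); 3..4  -- padding (1B); 4..8  cpu  (4B, 4-aligned); 8..12  pid  (4B, 4-aligned); 12..13  state  (1B, 1-aligned); 13..16  -- tail padding (3B); sizeof = 16, alignof = 4
0..4  b  (4B, 2-aligned)
4..8  h  (4B, 2-aligned)
8..24  a  (16B, 2-aligned)
24..25  e  (1B, 1-aligned)

0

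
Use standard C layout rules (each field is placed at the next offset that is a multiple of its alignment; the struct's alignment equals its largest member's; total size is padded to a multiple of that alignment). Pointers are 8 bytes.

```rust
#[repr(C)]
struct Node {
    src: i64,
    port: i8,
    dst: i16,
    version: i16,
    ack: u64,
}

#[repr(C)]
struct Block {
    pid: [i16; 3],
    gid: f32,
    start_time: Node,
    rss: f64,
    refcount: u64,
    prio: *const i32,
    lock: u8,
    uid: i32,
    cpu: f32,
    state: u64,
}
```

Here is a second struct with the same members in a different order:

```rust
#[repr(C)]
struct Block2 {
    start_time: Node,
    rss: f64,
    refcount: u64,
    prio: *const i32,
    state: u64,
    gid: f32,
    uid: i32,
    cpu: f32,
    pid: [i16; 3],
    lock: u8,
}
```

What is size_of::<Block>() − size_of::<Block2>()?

Node: src at 0 (size 8, align 8) → ends 8; port at 8 (size 1, align 1) → ends 9; pad 1 to align 2 for dst; dst at 10 (size 2, align 2) → ends 12; version at 12 (size 2, align 2) → ends 14; pad 2 to align 8 for ack; ack at 16 (size 8, align 8) → ends 24; total 24 bytes, alignment 8
pid at 0 (size 6, align 2) → ends 6
pad 2 to align 4 for gid
gid at 8 (size 4, align 4) → ends 12
pad 4 to align 8 for start_time
start_time at 16 (size 24, align 8) → ends 40
rss at 40 (size 8, align 8) → ends 48
refcount at 48 (size 8, align 8) → ends 56
prio at 56 (size 8, align 8) → ends 64
lock at 64 (size 1, align 1) → ends 65
pad 3 to align 4 for uid
uid at 68 (size 4, align 4) → ends 72
cpu at 72 (size 4, align 4) → ends 76
pad 4 to align 8 for state
state at 80 (size 8, align 8) → ends 88
total 88 bytes, alignment 8
— Block2 —
start_time at 0 (size 24, align 8) → ends 24
rss at 24 (size 8, align 8) → ends 32
refcount at 32 (size 8, align 8) → ends 40
prio at 40 (size 8, align 8) → ends 48
state at 48 (size 8, align 8) → ends 56
gid at 56 (size 4, align 4) → ends 60
uid at 60 (size 4, align 4) → ends 64
cpu at 64 (size 4, align 4) → ends 68
pid at 68 (size 6, align 2) → ends 74
lock at 74 (size 1, align 1) → ends 75
tail pad 5 to reach multiple of 8
total 80 bytes, alignment 8
88 − 80 = 8

8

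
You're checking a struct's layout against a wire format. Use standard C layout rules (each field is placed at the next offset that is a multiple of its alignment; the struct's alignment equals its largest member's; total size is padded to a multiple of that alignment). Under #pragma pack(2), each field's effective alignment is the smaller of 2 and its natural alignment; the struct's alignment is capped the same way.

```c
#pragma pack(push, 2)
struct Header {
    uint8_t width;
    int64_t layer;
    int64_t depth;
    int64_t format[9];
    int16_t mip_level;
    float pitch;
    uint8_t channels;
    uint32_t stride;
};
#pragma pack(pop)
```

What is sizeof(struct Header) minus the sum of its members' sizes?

2

@0: width [1B, align 1] → 1
+1 pad (align 2)
@2: layer [8B, align 2] → 10
@10: depth [8B, align 2] → 18
@18: format [72B, align 2] → 90
@90: mip_level [2B, align 2] → 92
@92: pitch [4B, align 2] → 96
@96: channels [1B, align 1] → 97
+1 pad (align 2)
@98: stride [4B, align 2] → 102
size 102, align 2
data bytes 100, size 102 → padding 2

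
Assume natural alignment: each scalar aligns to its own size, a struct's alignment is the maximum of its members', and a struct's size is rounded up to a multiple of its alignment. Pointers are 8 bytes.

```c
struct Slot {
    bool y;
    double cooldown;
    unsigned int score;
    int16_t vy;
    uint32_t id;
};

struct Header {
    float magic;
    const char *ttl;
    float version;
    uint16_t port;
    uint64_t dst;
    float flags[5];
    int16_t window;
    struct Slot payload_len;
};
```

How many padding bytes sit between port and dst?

2

Slot: y at 0 (size 1, align 1) → ends 1; pad 7 to align 8 for cooldown; cooldown at 8 (size 8, align 8) → ends 16; score at 16 (size 4, align 4) → ends 20; vy at 20 (size 2, align 2) → ends 22; pad 2 to align 4 for id; id at 24 (size 4, align 4) → ends 28; tail pad 4 to reach multiple of 8; total 32 bytes, alignment 8
magic at 0 (size 4, align 4) → ends 4
pad 4 to align 8 for ttl
ttl at 8 (size 8, align 8) → ends 16
version at 16 (size 4, align 4) → ends 20
port at 20 (size 2, align 2) → ends 22
pad 2 to align 8 for dst
dst at 24 (size 8, align 8) → ends 32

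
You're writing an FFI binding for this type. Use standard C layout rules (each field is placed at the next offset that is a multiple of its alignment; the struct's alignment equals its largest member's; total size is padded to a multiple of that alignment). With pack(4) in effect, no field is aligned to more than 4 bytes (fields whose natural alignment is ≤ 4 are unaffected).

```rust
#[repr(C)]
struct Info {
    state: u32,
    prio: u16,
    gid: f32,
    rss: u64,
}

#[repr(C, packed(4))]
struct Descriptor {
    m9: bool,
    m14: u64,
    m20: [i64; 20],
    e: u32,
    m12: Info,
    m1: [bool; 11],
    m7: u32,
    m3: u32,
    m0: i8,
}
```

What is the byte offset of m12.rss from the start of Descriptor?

Info: @0: state [4B, align 4] → 4; @4: prio [2B, align 2] → 6; +2 pad (align 4); @8: gid [4B, align 4] → 12; +4 pad (align 8); @16: rss [8B, align 8] → 24; size 24, align 8
@0: m9 [1B, align 1] → 1
+3 pad (align 4)
@4: m14 [8B, align 4] → 12
@12: m20 [160B, align 4] → 172
@172: e [4B, align 4] → 176
@176: m12 [24B, align 4] → 200
within Info: rss at 16
176 + 16 = 192

192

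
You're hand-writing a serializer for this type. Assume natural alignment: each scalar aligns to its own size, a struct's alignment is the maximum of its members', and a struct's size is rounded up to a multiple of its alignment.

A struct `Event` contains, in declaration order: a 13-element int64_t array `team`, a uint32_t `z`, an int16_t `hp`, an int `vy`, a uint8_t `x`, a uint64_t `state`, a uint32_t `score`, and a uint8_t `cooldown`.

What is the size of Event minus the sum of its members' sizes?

8

0..104  team  (104B, 8-aligned)
104..108  z  (4B, 4-aligned)
108..110  hp  (2B, 2-aligned)
110..112  -- padding (2B)
112..116  vy  (4B, 4-aligned)
116..117  x  (1B, 1-aligned)
117..120  -- padding (3B)
120..128  state  (8B, 8-aligned)
128..132  score  (4B, 4-aligned)
132..133  cooldown  (1B, 1-aligned)
133..136  -- tail padding (3B)
sizeof = 136, alignof = 8
data bytes 128, size 136 → padding 8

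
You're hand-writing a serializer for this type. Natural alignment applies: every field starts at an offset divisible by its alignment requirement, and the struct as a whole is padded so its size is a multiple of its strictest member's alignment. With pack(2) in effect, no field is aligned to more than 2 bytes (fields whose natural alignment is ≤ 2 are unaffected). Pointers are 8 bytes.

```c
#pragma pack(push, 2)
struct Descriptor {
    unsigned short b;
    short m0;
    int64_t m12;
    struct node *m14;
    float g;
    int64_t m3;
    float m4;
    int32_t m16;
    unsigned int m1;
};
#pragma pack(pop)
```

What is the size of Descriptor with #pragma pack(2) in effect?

0..2  b  (2B, 2-aligned)
2..4  m0  (2B, 2-aligned)
4..12  m12  (8B, 2-aligned)
12..20  m14  (8B, 2-aligned)
20..24  g  (4B, 2-aligned)
24..32  m3  (8B, 2-aligned)
32..36  m4  (4B, 2-aligned)
36..40  m16  (4B, 2-aligned)
40..44  m1  (4B, 2-aligned)
sizeof = 44, alignof = 2

44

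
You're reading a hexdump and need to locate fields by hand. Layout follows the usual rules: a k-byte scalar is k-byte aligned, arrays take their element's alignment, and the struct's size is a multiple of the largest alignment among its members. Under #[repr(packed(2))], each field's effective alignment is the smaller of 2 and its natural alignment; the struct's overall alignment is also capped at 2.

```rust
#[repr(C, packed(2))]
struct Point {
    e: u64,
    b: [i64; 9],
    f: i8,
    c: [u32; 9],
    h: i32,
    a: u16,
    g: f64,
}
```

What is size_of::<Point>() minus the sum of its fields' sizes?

1

0..8  e  (8B, 2-aligned)
8..80  b  (72B, 2-aligned)
80..81  f  (1B, 1-aligned)
81..82  -- padding (1B)
82..118  c  (36B, 2-aligned)
118..122  h  (4B, 2-aligned)
122..124  a  (2B, 2-aligned)
124..132  g  (8B, 2-aligned)
sizeof = 132, alignof = 2
data bytes 131, size 132 → padding 1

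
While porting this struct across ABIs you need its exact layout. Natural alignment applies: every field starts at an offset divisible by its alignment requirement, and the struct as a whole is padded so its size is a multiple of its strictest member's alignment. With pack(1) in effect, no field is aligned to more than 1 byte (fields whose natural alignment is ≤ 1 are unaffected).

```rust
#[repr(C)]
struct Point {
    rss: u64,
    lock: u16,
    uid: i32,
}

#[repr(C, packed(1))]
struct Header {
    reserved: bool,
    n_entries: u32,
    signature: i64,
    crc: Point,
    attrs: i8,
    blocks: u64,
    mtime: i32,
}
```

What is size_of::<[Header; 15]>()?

630

Point: 0..8  rss  (8B, 8-aligned); 8..10  lock  (2B, 2-aligned); 10..12  -- padding (2B); 12..16  uid  (4B, 4-aligned); sizeof = 16, alignof = 8
0..1  reserved  (1B, 1-aligned)
1..5  n_entries  (4B, 1-aligned)
5..13  signature  (8B, 1-aligned)
13..29  crc  (16B, 1-aligned)
29..30  attrs  (1B, 1-aligned)
30..38  blocks  (8B, 1-aligned)
38..42  mtime  (4B, 1-aligned)
sizeof = 42, alignof = 1
array of 15: 15 × 42 = 630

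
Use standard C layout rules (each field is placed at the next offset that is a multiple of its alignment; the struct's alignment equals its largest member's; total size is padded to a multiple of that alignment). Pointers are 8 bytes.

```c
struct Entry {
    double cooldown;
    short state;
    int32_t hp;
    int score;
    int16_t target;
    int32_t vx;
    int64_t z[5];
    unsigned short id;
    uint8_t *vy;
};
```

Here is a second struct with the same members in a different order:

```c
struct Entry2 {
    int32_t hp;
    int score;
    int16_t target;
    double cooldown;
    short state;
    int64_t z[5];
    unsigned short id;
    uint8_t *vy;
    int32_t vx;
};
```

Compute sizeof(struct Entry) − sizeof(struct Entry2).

@0: cooldown [8B, align 8] → 8
@8: state [2B, align 2] → 10
+2 pad (align 4)
@12: hp [4B, align 4] → 16
@16: score [4B, align 4] → 20
@20: target [2B, align 2] → 22
+2 pad (align 4)
@24: vx [4B, align 4] → 28
+4 pad (align 8)
@32: z [40B, align 8] → 72
@72: id [2B, align 2] → 74
+6 pad (align 8)
@80: vy [8B, align 8] → 88
size 88, align 8
— Entry2 —
@0: hp [4B, align 4] → 4
@4: score [4B, align 4] → 8
@8: target [2B, align 2] → 10
+6 pad (align 8)
@16: cooldown [8B, align 8] → 24
@24: state [2B, align 2] → 26
+6 pad (align 8)
@32: z [40B, align 8] → 72
@72: id [2B, align 2] → 74
+6 pad (align 8)
@80: vy [8B, align 8] → 88
@88: vx [4B, align 4] → 92
+4 tail pad (align 8)
size 96, align 8
88 − 96 = -8

-8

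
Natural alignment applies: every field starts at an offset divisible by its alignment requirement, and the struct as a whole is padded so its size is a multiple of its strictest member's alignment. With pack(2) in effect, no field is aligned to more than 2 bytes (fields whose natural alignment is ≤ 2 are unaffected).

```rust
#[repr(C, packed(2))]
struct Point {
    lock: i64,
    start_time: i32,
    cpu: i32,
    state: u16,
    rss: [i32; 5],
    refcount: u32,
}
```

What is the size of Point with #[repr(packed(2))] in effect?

0..8  lock  (8B, 2-aligned)
8..12  start_time  (4B, 2-aligned)
12..16  cpu  (4B, 2-aligned)
16..18  state  (2B, 2-aligned)
18..38  rss  (20B, 2-aligned)
38..42  refcount  (4B, 2-aligned)
sizeof = 42, alignof = 2

42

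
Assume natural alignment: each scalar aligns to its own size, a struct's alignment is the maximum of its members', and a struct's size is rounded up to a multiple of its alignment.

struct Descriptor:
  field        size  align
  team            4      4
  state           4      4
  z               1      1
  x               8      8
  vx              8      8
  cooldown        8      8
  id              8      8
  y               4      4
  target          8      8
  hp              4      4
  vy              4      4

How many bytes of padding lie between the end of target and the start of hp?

team at 0 (size 4, align 4) → ends 4
state at 4 (size 4, align 4) → ends 8
z at 8 (size 1, align 1) → ends 9
pad 7 to align 8 for x
x at 16 (size 8, align 8) → ends 24
vx at 24 (size 8, align 8) → ends 32
cooldown at 32 (size 8, align 8) → ends 40
id at 40 (size 8, align 8) → ends 48
y at 48 (size 4, align 4) → ends 52
pad 4 to align 8 for target
target at 56 (size 8, align 8) → ends 64
hp at 64 (size 4, align 4) → ends 68

0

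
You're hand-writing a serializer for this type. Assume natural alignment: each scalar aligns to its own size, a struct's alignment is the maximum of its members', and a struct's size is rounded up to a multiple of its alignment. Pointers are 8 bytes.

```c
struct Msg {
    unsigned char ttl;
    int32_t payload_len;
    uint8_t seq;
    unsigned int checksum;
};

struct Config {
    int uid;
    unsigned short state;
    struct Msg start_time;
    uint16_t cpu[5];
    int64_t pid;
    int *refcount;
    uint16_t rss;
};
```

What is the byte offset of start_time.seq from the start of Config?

Msg: ttl at 0 (size 1, align 1) → ends 1; pad 3 to align 4 for payload_len; payload_len at 4 (size 4, align 4) → ends 8; seq at 8 (size 1, align 1) → ends 9; pad 3 to align 4 for checksum; checksum at 12 (size 4, align 4) → ends 16; total 16 bytes, alignment 4
uid at 0 (size 4, align 4) → ends 4
state at 4 (size 2, align 2) → ends 6
pad 2 to align 4 for start_time
start_time at 8 (size 16, align 4) → ends 24
within Msg: seq at 8
8 + 8 = 16

16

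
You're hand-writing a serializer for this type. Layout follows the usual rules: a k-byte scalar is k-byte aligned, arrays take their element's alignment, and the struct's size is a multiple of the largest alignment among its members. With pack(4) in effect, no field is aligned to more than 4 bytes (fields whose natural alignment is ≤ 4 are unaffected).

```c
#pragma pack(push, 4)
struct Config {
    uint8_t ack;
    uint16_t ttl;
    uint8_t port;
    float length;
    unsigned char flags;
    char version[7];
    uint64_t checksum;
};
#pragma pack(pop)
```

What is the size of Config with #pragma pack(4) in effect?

ack at 0 (size 1, align 1) → ends 1
pad 1 to align 2 for ttl
ttl at 2 (size 2, align 2) → ends 4
port at 4 (size 1, align 1) → ends 5
pad 3 to align 4 for length
length at 8 (size 4, align 4) → ends 12
flags at 12 (size 1, align 1) → ends 13
version at 13 (size 7, align 1) → ends 20
checksum at 20 (size 8, align 4) → ends 28
total 28 bytes, alignment 4

28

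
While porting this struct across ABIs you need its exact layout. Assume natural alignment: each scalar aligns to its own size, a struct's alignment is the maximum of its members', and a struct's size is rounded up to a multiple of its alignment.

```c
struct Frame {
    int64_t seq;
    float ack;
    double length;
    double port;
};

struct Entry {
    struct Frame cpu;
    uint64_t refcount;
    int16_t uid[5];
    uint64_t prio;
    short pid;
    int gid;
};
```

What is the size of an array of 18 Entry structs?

1296

Frame: @0: seq [8B, align 8] → 8; @8: ack [4B, align 4] → 12; +4 pad (align 8); @16: length [8B, align 8] → 24; @24: port [8B, align 8] → 32; size 32, align 8
@0: cpu [32B, align 8] → 32
@32: refcount [8B, align 8] → 40
@40: uid [10B, align 2] → 50
+6 pad (align 8)
@56: prio [8B, align 8] → 64
@64: pid [2B, align 2] → 66
+2 pad (align 4)
@68: gid [4B, align 4] → 72
size 72, align 8
array of 18: 18 × 72 = 1296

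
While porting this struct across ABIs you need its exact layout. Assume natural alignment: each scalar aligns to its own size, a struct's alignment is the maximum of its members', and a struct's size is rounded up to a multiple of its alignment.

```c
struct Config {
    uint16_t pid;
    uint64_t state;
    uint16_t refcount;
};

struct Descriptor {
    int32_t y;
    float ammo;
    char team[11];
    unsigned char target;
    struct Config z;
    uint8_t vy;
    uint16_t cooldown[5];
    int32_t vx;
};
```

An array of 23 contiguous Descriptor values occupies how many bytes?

1472

Config: 0..2  pid  (2B, 2-aligned); 2..8  -- padding (6B); 8..16  state  (8B, 8-aligned); 16..18  refcount  (2B, 2-aligned); 18..24  -- tail padding (6B); sizeof = 24, alignof = 8
0..4  y  (4B, 4-aligned)
4..8  ammo  (4B, 4-aligned)
8..19  team  (11B, 1-aligned)
19..20  target  (1B, 1-aligned)
20..24  -- padding (4B)
24..48  z  (24B, 8-aligned)
48..49  vy  (1B, 1-aligned)
49..50  -- padding (1B)
50..60  cooldown  (10B, 2-aligned)
60..64  vx  (4B, 4-aligned)
sizeof = 64, alignof = 8
array of 23: 23 × 64 = 1472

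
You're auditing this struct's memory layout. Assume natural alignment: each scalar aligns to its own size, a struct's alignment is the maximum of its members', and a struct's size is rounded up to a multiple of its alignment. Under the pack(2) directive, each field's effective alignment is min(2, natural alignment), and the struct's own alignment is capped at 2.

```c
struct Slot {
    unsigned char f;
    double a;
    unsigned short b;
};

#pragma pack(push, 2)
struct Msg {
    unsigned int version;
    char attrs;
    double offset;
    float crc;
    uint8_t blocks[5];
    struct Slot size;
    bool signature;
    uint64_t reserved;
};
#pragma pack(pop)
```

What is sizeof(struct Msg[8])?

464

Slot: f at 0 (size 1, align 1) → ends 1; pad 7 to align 8 for a; a at 8 (size 8, align 8) → ends 16; b at 16 (size 2, align 2) → ends 18; tail pad 6 to reach multiple of 8; total 24 bytes, alignment 8
version at 0 (size 4, align 2) → ends 4
attrs at 4 (size 1, align 1) → ends 5
pad 1 to align 2 for offset
offset at 6 (size 8, align 2) → ends 14
crc at 14 (size 4, align 2) → ends 18
blocks at 18 (size 5, align 1) → ends 23
pad 1 to align 2 for size
size at 24 (size 24, align 2) → ends 48
signature at 48 (size 1, align 1) → ends 49
pad 1 to align 2 for reserved
reserved at 50 (size 8, align 2) → ends 58
total 58 bytes, alignment 2
array of 8: 8 × 58 = 464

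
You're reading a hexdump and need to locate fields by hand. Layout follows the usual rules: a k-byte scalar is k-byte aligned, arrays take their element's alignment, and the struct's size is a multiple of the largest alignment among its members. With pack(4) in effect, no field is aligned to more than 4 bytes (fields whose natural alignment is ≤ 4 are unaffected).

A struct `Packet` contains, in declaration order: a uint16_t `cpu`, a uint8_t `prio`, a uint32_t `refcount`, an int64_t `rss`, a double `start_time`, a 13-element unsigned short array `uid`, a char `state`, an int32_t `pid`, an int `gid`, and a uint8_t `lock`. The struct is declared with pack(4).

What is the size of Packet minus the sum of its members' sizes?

0..2  cpu  (2B, 2-aligned)
2..3  prio  (1B, 1-aligned)
3..4  -- padding (1B)
4..8  refcount  (4B, 4-aligned)
8..16  rss  (8B, 4-aligned)
16..24  start_time  (8B, 4-aligned)
24..50  uid  (26B, 2-aligned)
50..51  state  (1B, 1-aligned)
51..52  -- padding (1B)
52..56  pid  (4B, 4-aligned)
56..60  gid  (4B, 4-aligned)
60..61  lock  (1B, 1-aligned)
61..64  -- tail padding (3B)
sizeof = 64, alignof = 4
data bytes 59, size 64 → padding 5

5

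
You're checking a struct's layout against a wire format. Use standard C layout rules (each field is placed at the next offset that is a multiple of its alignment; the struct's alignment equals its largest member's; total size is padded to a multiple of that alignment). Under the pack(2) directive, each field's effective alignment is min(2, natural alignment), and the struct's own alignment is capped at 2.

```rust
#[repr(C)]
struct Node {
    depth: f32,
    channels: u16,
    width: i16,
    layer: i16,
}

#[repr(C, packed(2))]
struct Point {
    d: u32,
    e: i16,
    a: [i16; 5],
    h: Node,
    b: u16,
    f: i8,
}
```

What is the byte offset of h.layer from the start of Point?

Node: depth at 0 (size 4, align 4) → ends 4; channels at 4 (size 2, align 2) → ends 6; width at 6 (size 2, align 2) → ends 8; layer at 8 (size 2, align 2) → ends 10; tail pad 2 to reach multiple of 4; total 12 bytes, alignment 4
d at 0 (size 4, align 2) → ends 4
e at 4 (size 2, align 2) → ends 6
a at 6 (size 10, align 2) → ends 16
h at 16 (size 12, align 2) → ends 28
within Node: layer at 8
16 + 8 = 24

24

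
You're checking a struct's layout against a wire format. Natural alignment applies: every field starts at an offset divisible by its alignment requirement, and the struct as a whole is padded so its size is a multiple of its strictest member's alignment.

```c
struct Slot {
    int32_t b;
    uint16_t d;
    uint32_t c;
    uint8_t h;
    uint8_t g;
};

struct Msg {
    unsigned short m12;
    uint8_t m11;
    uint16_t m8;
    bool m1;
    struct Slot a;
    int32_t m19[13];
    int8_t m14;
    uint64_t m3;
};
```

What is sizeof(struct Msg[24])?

2112

Slot: b at 0 (size 4, align 4) → ends 4; d at 4 (size 2, align 2) → ends 6; pad 2 to align 4 for c; c at 8 (size 4, align 4) → ends 12; h at 12 (size 1, align 1) → ends 13; g at 13 (size 1, align 1) → ends 14; tail pad 2 to reach multiple of 4; total 16 bytes, alignment 4
m12 at 0 (size 2, align 2) → ends 2
m11 at 2 (size 1, align 1) → ends 3
pad 1 to align 2 for m8
m8 at 4 (size 2, align 2) → ends 6
m1 at 6 (size 1, align 1) → ends 7
pad 1 to align 4 for a
a at 8 (size 16, align 4) → ends 24
m19 at 24 (size 52, align 4) → ends 76
m14 at 76 (size 1, align 1) → ends 77
pad 3 to align 8 for m3
m3 at 80 (size 8, align 8) → ends 88
total 88 bytes, alignment 8
array of 24: 24 × 88 = 2112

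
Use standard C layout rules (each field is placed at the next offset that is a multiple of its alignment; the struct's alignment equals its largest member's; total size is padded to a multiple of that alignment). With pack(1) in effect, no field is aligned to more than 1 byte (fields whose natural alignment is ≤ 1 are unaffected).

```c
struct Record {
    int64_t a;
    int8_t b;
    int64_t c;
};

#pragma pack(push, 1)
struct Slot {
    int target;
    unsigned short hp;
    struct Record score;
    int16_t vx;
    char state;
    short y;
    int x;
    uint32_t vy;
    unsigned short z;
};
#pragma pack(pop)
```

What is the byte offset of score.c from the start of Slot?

22

Record: @0: a [8B, align 8] → 8; @8: b [1B, align 1] → 9; +7 pad (align 8); @16: c [8B, align 8] → 24; size 24, align 8
@0: target [4B, align 1] → 4
@4: hp [2B, align 1] → 6
@6: score [24B, align 1] → 30
within Record: c at 16
6 + 16 = 22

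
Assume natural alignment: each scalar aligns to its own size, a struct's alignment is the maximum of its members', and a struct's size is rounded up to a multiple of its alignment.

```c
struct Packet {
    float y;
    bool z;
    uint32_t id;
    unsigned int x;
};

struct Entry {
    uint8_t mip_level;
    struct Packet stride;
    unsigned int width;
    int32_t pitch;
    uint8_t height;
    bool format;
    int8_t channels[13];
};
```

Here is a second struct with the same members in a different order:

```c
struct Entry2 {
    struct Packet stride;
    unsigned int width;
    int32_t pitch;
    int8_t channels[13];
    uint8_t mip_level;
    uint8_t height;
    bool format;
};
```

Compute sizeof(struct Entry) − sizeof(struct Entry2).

4

Packet: 0..4  y  (4B, 4-aligned); 4..5  z  (1B, 1-aligned); 5..8  -- padding (3B); 8..12  id  (4B, 4-aligned); 12..16  x  (4B, 4-aligned); sizeof = 16, alignof = 4
0..1  mip_level  (1B, 1-aligned)
1..4  -- padding (3B)
4..20  stride  (16B, 4-aligned)
20..24  width  (4B, 4-aligned)
24..28  pitch  (4B, 4-aligned)
28..29  height  (1B, 1-aligned)
29..30  format  (1B, 1-aligned)
30..43  channels  (13B, 1-aligned)
43..44  -- tail padding (1B)
sizeof = 44, alignof = 4
— Entry2 —
0..16  stride  (16B, 4-aligned)
16..20  width  (4B, 4-aligned)
20..24  pitch  (4B, 4-aligned)
24..37  channels  (13B, 1-aligned)
37..38  mip_level  (1B, 1-aligned)
38..39  height  (1B, 1-aligned)
39..40  format  (1B, 1-aligned)
sizeof = 40, alignof = 4
44 − 40 = 4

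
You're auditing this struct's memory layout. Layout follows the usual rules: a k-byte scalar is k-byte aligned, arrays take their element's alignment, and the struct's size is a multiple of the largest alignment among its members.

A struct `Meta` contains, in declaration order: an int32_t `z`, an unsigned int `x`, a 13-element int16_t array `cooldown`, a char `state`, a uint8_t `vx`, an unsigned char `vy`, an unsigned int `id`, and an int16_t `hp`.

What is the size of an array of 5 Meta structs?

240

z at 0 (size 4, align 4) → ends 4
x at 4 (size 4, align 4) → ends 8
cooldown at 8 (size 26, align 2) → ends 34
state at 34 (size 1, align 1) → ends 35
vx at 35 (size 1, align 1) → ends 36
vy at 36 (size 1, align 1) → ends 37
pad 3 to align 4 for id
id at 40 (size 4, align 4) → ends 44
hp at 44 (size 2, align 2) → ends 46
tail pad 2 to reach multiple of 4
total 48 bytes, alignment 4
array of 5: 5 × 48 = 240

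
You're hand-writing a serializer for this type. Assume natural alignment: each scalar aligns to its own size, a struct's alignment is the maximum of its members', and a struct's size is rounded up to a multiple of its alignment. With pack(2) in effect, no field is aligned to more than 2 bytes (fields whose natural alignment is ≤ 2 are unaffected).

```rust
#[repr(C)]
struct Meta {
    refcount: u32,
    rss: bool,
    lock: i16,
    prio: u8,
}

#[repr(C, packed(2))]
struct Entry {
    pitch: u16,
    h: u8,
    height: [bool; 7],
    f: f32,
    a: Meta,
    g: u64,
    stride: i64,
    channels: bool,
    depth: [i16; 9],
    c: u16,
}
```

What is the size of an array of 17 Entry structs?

1088

Meta: @0: refcount [4B, align 4] → 4; @4: rss [1B, align 1] → 5; +1 pad (align 2); @6: lock [2B, align 2] → 8; @8: prio [1B, align 1] → 9; +3 tail pad (align 4); size 12, align 4
@0: pitch [2B, align 2] → 2
@2: h [1B, align 1] → 3
@3: height [7B, align 1] → 10
@10: f [4B, align 2] → 14
@14: a [12B, align 2] → 26
@26: g [8B, align 2] → 34
@34: stride [8B, align 2] → 42
@42: channels [1B, align 1] → 43
+1 pad (align 2)
@44: depth [18B, align 2] → 62
@62: c [2B, align 2] → 64
size 64, align 2
array of 17: 17 × 64 = 1088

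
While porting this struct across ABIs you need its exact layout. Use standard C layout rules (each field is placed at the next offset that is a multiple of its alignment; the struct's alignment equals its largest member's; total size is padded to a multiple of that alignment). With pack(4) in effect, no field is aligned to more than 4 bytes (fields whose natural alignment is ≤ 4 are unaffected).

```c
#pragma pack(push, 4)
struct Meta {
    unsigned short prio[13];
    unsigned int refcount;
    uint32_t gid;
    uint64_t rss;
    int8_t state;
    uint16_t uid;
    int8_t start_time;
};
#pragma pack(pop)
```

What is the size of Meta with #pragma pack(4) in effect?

52

0..26  prio  (26B, 2-aligned)
26..28  -- padding (2B)
28..32  refcount  (4B, 4-aligned)
32..36  gid  (4B, 4-aligned)
36..44  rss  (8B, 4-aligned)
44..45  state  (1B, 1-aligned)
45..46  -- padding (1B)
46..48  uid  (2B, 2-aligned)
48..49  start_time  (1B, 1-aligned)
49..52  -- tail padding (3B)
sizeof = 52, alignof = 4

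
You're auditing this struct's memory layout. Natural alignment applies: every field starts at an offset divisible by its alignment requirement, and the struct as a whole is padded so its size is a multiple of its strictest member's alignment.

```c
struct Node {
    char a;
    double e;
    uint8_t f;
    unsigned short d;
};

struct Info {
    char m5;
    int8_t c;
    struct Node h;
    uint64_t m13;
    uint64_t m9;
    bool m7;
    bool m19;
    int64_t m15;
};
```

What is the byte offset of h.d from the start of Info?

26

Node: @0: a [1B, align 1] → 1; +7 pad (align 8); @8: e [8B, align 8] → 16; @16: f [1B, align 1] → 17; +1 pad (align 2); @18: d [2B, align 2] → 20; +4 tail pad (align 8); size 24, align 8
@0: m5 [1B, align 1] → 1
@1: c [1B, align 1] → 2
+6 pad (align 8)
@8: h [24B, align 8] → 32
within Node: d at 18
8 + 18 = 26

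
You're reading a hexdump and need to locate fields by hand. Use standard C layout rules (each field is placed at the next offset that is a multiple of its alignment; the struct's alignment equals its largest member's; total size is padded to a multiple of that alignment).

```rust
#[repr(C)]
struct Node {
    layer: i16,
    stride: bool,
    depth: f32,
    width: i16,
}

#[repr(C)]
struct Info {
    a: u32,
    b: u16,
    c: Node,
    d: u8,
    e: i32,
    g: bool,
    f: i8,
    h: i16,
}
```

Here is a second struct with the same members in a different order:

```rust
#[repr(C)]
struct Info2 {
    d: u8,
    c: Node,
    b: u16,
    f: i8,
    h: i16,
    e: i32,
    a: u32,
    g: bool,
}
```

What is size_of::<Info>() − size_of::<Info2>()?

Node: @0: layer [2B, align 2] → 2; @2: stride [1B, align 1] → 3; +1 pad (align 4); @4: depth [4B, align 4] → 8; @8: width [2B, align 2] → 10; +2 tail pad (align 4); size 12, align 4
@0: a [4B, align 4] → 4
@4: b [2B, align 2] → 6
+2 pad (align 4)
@8: c [12B, align 4] → 20
@20: d [1B, align 1] → 21
+3 pad (align 4)
@24: e [4B, align 4] → 28
@28: g [1B, align 1] → 29
@29: f [1B, align 1] → 30
@30: h [2B, align 2] → 32
size 32, align 4
— Info2 —
@0: d [1B, align 1] → 1
+3 pad (align 4)
@4: c [12B, align 4] → 16
@16: b [2B, align 2] → 18
@18: f [1B, align 1] → 19
+1 pad (align 2)
@20: h [2B, align 2] → 22
+2 pad (align 4)
@24: e [4B, align 4] → 28
@28: a [4B, align 4] → 32
@32: g [1B, align 1] → 33
+3 tail pad (align 4)
size 36, align 4
32 − 36 = -4

-4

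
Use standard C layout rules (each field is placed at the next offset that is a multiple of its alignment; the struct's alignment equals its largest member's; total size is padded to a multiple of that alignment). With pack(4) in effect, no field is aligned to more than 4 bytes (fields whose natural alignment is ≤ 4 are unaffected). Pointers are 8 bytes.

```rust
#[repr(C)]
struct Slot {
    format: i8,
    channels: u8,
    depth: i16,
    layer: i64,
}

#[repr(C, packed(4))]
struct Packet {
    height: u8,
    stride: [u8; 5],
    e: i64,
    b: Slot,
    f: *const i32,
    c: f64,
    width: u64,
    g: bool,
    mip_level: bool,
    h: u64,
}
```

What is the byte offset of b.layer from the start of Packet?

24

Slot: @0: format [1B, align 1] → 1; @1: channels [1B, align 1] → 2; @2: depth [2B, align 2] → 4; +4 pad (align 8); @8: layer [8B, align 8] → 16; size 16, align 8
@0: height [1B, align 1] → 1
@1: stride [5B, align 1] → 6
+2 pad (align 4)
@8: e [8B, align 4] → 16
@16: b [16B, align 4] → 32
within Slot: layer at 8
16 + 8 = 24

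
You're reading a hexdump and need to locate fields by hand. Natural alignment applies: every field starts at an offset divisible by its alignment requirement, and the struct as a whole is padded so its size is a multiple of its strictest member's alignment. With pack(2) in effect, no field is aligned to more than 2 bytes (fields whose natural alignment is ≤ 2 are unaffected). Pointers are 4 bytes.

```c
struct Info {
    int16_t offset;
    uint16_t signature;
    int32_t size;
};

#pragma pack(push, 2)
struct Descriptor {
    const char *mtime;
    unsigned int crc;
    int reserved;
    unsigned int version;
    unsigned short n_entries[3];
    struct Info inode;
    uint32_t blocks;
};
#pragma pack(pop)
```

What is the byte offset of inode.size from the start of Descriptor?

Info: offset at 0 (size 2, align 2) → ends 2; signature at 2 (size 2, align 2) → ends 4; size at 4 (size 4, align 4) → ends 8; total 8 bytes, alignment 4
mtime at 0 (size 4, align 2) → ends 4
crc at 4 (size 4, align 2) → ends 8
reserved at 8 (size 4, align 2) → ends 12
version at 12 (size 4, align 2) → ends 16
n_entries at 16 (size 6, align 2) → ends 22
inode at 22 (size 8, align 2) → ends 30
within Info: size at 4
22 + 4 = 26

26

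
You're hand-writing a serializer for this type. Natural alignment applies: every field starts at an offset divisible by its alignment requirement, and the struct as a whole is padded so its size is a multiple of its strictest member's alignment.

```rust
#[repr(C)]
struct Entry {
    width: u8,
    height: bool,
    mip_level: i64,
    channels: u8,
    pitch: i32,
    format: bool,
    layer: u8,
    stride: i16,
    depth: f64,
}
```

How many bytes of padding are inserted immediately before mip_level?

6

0..1  width  (1B, 1-aligned)
1..2  height  (1B, 1-aligned)
2..8  -- padding (6B)
8..16  mip_level  (8B, 8-aligned)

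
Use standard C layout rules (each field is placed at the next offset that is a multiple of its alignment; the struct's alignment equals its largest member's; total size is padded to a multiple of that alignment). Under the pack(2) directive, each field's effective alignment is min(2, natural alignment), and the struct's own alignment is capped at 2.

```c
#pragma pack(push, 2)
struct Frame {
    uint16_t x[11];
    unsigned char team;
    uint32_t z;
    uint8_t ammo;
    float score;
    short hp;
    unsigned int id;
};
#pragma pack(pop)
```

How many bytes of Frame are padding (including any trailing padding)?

0..22  x  (22B, 2-aligned)
22..23  team  (1B, 1-aligned)
23..24  -- padding (1B)
24..28  z  (4B, 2-aligned)
28..29  ammo  (1B, 1-aligned)
29..30  -- padding (1B)
30..34  score  (4B, 2-aligned)
34..36  hp  (2B, 2-aligned)
36..40  id  (4B, 2-aligned)
sizeof = 40, alignof = 2
data bytes 38, size 40 → padding 2

2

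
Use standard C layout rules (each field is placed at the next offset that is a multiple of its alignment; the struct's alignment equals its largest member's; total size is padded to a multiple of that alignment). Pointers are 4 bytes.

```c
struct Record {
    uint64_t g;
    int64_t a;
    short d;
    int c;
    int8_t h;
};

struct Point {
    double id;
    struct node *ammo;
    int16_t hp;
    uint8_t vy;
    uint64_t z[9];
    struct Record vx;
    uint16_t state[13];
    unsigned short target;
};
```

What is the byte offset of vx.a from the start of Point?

Record: @0: g [8B, align 8] → 8; @8: a [8B, align 8] → 16; @16: d [2B, align 2] → 18; +2 pad (align 4); @20: c [4B, align 4] → 24; @24: h [1B, align 1] → 25; +7 tail pad (align 8); size 32, align 8
@0: id [8B, align 8] → 8
@8: ammo [4B, align 4] → 12
@12: hp [2B, align 2] → 14
@14: vy [1B, align 1] → 15
+1 pad (align 8)
@16: z [72B, align 8] → 88
@88: vx [32B, align 8] → 120
within Record: a at 8
88 + 8 = 96

96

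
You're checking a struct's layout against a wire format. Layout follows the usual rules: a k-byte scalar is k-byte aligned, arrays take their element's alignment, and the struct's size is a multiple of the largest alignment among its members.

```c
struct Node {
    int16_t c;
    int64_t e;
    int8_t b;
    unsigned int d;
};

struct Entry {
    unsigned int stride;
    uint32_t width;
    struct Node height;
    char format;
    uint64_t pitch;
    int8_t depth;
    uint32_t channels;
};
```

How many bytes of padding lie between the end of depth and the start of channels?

3

Node: c at 0 (size 2, align 2) → ends 2; pad 6 to align 8 for e; e at 8 (size 8, align 8) → ends 16; b at 16 (size 1, align 1) → ends 17; pad 3 to align 4 for d; d at 20 (size 4, align 4) → ends 24; total 24 bytes, alignment 8
stride at 0 (size 4, align 4) → ends 4
width at 4 (size 4, align 4) → ends 8
height at 8 (size 24, align 8) → ends 32
format at 32 (size 1, align 1) → ends 33
pad 7 to align 8 for pitch
pitch at 40 (size 8, align 8) → ends 48
depth at 48 (size 1, align 1) → ends 49
pad 3 to align 4 for channels
channels at 52 (size 4, align 4) → ends 56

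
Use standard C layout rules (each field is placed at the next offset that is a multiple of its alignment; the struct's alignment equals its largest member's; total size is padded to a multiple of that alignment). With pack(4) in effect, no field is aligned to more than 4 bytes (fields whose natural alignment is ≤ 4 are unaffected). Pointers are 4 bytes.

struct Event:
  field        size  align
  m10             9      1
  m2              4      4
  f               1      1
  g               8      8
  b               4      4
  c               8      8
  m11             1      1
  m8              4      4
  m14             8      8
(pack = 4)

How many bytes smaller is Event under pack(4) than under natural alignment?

natural layout:
  @0: m10 [9B, align 1] → 9
  +3 pad (align 4)
  @12: m2 [4B, align 4] → 16
  @16: f [1B, align 1] → 17
  +7 pad (align 8)
  @24: g [8B, align 8] → 32
  @32: b [4B, align 4] → 36
  +4 pad (align 8)
  @40: c [8B, align 8] → 48
  @48: m11 [1B, align 1] → 49
  +3 pad (align 4)
  @52: m8 [4B, align 4] → 56
  @56: m14 [8B, align 8] → 64
  size 64, align 8
packed(4) layout:
  @0: m10 [9B, align 1] → 9
  +3 pad (align 4)
  @12: m2 [4B, align 4] → 16
  @16: f [1B, align 1] → 17
  +3 pad (align 4)
  @20: g [8B, align 4] → 28
  @28: b [4B, align 4] → 32
  @32: c [8B, align 4] → 40
  @40: m11 [1B, align 1] → 41
  +3 pad (align 4)
  @44: m8 [4B, align 4] → 48
  @48: m14 [8B, align 4] → 56
  size 56, align 4
64 − 56 = 8

8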